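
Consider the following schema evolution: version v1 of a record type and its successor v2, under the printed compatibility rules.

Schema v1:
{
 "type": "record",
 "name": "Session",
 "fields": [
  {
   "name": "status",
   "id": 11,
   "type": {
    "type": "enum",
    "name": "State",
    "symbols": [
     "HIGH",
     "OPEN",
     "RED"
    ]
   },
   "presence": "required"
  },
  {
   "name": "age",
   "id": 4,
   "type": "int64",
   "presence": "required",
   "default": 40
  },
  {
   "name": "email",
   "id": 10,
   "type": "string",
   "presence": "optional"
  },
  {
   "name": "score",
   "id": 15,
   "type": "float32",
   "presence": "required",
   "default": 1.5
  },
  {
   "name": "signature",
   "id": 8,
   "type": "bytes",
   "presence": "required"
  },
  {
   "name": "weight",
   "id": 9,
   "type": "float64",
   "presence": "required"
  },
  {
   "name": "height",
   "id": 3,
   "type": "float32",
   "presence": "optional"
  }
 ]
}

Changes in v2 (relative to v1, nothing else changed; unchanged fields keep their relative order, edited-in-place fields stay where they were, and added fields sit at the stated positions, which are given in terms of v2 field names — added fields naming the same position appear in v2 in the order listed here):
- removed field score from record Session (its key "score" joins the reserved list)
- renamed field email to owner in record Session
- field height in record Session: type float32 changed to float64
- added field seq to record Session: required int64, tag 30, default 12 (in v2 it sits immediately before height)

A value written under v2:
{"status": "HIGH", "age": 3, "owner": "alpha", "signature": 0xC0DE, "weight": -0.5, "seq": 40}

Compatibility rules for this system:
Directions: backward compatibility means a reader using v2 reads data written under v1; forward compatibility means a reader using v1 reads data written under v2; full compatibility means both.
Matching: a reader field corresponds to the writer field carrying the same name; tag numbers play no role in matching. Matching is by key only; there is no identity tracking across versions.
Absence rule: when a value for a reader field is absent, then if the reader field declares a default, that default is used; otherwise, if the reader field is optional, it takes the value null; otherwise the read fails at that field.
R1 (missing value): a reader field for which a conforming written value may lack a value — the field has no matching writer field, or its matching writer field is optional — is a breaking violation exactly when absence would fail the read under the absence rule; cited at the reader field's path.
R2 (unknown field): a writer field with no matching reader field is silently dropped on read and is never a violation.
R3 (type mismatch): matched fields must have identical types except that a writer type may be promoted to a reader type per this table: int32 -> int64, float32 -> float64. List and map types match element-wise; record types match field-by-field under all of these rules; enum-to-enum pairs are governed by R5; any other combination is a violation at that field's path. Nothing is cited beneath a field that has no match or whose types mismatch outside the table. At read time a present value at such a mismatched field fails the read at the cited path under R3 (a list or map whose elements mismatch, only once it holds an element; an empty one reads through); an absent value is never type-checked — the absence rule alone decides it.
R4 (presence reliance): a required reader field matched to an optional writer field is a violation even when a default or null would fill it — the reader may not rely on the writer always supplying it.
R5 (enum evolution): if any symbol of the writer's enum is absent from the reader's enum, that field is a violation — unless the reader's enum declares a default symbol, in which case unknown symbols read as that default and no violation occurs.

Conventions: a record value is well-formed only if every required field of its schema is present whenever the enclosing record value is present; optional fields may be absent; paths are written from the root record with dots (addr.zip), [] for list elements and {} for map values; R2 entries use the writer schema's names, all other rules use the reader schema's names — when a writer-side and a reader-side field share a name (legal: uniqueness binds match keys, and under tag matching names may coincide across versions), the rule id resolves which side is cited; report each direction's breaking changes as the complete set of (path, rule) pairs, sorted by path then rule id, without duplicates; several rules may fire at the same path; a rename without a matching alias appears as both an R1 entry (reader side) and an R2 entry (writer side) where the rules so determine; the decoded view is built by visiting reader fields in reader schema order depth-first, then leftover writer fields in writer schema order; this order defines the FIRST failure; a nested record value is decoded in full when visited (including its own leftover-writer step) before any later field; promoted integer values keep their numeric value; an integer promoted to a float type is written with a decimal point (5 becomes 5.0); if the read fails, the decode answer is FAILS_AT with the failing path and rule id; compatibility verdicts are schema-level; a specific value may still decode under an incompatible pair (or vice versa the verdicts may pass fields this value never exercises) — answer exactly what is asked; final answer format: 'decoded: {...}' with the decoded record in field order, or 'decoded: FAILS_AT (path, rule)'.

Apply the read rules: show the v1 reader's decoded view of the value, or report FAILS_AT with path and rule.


decoded: {"status": "HIGH", "age": 3, "email": null, "score": 1.5, "signature": 0xC0DE, "weight": -0.5, "height": null}

each type pair in Session: writer, then reader
decoding the Session value with the v1 reader:
  status := "HIGH"
  age := 3
  email := null (missing; optional => null)
  score := 1.5 (missing; default applied)
  signature := 0xC0DE
  weight := -0.5
  height := null (missing; optional => null)
  writer owner: no reader field; dropped
  writer seq: no reader field; dropped
  => decoded: {"status": "HIGH", "age": 3, "email": null, "score": 1.5, "signature": 0xC0DE, "weight": -0.5, "height": null}
the other Session changes do not affect what is asked:
  removed field score from record Session (its key "score" joins the reserved list) -> fires no rule on Session under this dialect and leaves the result unchanged
  field height in record Session: type float32 changed to float64 -> shifts the Session verdicts, not this decode
  added field seq to record Session: required int64, tag 30, default 12 (in v2 it sits immediately before height) -> fires no rule on Session under this dialect and leaves the result unchanged


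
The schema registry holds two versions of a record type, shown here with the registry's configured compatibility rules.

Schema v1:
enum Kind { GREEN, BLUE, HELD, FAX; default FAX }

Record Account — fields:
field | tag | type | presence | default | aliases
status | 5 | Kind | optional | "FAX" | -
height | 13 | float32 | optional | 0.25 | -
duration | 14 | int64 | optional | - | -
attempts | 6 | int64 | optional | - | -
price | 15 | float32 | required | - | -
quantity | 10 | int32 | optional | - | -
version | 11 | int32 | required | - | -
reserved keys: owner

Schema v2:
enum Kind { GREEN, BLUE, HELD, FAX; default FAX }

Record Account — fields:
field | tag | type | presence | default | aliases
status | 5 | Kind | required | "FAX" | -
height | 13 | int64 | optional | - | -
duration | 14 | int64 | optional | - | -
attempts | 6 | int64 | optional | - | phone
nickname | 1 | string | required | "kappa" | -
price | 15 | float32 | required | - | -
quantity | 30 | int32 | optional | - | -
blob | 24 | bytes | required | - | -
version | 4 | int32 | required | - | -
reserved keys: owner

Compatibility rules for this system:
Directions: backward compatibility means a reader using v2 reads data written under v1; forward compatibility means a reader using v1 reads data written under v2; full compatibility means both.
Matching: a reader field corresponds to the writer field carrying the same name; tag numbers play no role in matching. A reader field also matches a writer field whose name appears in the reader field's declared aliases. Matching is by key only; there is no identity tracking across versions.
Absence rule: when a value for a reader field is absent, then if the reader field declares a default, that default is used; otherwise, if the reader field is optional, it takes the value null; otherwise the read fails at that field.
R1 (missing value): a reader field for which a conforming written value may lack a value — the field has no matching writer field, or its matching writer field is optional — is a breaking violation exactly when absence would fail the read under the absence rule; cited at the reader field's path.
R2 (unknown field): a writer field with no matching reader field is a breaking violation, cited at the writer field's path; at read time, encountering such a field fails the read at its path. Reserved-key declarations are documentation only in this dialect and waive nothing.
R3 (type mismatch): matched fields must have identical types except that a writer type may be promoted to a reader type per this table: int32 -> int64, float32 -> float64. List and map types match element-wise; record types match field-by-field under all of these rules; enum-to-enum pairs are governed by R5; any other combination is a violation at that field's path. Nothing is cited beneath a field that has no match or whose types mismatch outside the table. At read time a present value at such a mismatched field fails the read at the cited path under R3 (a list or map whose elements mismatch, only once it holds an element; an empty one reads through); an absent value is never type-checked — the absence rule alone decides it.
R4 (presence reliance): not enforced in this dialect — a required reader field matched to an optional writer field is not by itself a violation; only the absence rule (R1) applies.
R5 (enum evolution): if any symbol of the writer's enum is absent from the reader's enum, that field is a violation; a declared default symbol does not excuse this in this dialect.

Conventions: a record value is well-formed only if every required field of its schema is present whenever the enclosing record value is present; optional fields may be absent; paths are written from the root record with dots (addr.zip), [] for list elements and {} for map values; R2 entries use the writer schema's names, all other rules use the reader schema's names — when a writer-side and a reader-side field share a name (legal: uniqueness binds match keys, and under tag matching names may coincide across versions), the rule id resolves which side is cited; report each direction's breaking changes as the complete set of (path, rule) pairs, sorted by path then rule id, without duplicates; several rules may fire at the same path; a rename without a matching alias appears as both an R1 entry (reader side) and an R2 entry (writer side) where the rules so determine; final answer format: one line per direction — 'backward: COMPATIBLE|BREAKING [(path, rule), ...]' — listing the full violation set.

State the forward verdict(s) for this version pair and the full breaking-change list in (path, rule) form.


forward: BREAKING [(blob, R2), (height, R3), (nickname, R2)]

the writer's type comes first in each Account pair
checking forward for Account: reader v1 against writer v2:
  status <- status (Kind -> Kind, writer required)
  height <- height (int64 -> float32, writer optional)
  duration <- duration (int64 -> int64, writer optional)
  attempts <- attempts (int64 -> int64, writer optional)
  price <- price (float32 -> float32, writer required)
  quantity <- quantity (int32 -> int32, writer optional)
  version <- version (int32 -> int32, writer required)
  writer field nickname has no reader counterpart
  writer field blob has no reader counterpart
  breaking: (blob, R2)
  breaking: (height, R3)
  breaking: (nickname, R2)
  forward on Account therefore BREAKING (3)
diffs on Account not affecting the asked answer:
  field version in record Account: tag 11 changed to 4 -> inert for the asked Account verdict: nothing fires
  field status in record Account: optional changed to required -> inert for the asked Account verdict: nothing fires
  field quantity in record Account: tag 10 changed to 30 -> inert for the asked Account verdict: nothing fires


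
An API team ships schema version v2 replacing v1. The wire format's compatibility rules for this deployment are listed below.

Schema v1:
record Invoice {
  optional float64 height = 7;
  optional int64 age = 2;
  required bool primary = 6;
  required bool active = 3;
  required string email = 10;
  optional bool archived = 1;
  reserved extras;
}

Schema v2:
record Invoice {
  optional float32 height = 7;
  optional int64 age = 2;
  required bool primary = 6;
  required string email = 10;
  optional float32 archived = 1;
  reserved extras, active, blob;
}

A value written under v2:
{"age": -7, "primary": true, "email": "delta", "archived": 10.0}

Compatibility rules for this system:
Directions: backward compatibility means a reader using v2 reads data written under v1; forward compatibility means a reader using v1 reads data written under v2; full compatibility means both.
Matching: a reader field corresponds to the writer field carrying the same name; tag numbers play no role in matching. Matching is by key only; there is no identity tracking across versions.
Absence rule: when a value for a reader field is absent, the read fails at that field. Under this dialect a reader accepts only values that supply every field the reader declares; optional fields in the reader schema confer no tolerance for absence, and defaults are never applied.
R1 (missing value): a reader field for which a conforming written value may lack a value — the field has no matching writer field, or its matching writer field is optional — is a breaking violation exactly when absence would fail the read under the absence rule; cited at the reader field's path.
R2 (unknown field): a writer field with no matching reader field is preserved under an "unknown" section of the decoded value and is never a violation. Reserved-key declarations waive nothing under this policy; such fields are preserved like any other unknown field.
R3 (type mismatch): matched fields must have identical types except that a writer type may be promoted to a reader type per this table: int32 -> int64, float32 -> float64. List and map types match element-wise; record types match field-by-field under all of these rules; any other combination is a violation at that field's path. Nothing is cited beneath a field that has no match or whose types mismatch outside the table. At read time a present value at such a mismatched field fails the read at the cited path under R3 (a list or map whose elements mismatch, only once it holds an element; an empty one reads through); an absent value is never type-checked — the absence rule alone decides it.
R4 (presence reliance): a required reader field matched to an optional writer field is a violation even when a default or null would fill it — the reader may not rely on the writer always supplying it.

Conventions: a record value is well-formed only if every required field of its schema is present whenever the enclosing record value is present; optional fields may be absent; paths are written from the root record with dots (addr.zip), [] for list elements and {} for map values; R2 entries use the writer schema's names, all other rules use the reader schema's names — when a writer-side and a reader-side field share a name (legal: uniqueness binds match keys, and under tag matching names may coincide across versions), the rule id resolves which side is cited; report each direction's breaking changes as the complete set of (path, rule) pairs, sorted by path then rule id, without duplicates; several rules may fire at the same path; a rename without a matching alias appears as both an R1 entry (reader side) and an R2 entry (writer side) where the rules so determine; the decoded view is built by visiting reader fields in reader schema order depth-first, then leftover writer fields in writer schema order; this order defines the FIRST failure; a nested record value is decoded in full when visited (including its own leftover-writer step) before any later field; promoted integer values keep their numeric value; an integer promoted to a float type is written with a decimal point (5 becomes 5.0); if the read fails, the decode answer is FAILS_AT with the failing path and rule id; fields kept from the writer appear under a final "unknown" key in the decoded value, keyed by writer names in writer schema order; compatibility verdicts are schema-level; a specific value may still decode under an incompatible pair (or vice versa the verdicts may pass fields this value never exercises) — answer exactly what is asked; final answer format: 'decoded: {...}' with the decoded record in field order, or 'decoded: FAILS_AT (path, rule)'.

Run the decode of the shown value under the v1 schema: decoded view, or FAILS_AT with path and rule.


each type pair in Invoice: writer, then reader
migrating the Invoice value to v1:
  read fails at height under R1 (no fill)
  => FAILS_AT (height, R1)
remaining Invoice differences; none change what is asked:
  field archived in record Invoice: type bool changed to float32 -> changes Invoice's schema-level verdicts only — the decode of this value is the same
  removed field active from record Invoice (its key "active" joins the reserved list) -> changes Invoice's schema-level verdicts only — the decode of this value is the same

decoded: FAILS_AT (height, R1)


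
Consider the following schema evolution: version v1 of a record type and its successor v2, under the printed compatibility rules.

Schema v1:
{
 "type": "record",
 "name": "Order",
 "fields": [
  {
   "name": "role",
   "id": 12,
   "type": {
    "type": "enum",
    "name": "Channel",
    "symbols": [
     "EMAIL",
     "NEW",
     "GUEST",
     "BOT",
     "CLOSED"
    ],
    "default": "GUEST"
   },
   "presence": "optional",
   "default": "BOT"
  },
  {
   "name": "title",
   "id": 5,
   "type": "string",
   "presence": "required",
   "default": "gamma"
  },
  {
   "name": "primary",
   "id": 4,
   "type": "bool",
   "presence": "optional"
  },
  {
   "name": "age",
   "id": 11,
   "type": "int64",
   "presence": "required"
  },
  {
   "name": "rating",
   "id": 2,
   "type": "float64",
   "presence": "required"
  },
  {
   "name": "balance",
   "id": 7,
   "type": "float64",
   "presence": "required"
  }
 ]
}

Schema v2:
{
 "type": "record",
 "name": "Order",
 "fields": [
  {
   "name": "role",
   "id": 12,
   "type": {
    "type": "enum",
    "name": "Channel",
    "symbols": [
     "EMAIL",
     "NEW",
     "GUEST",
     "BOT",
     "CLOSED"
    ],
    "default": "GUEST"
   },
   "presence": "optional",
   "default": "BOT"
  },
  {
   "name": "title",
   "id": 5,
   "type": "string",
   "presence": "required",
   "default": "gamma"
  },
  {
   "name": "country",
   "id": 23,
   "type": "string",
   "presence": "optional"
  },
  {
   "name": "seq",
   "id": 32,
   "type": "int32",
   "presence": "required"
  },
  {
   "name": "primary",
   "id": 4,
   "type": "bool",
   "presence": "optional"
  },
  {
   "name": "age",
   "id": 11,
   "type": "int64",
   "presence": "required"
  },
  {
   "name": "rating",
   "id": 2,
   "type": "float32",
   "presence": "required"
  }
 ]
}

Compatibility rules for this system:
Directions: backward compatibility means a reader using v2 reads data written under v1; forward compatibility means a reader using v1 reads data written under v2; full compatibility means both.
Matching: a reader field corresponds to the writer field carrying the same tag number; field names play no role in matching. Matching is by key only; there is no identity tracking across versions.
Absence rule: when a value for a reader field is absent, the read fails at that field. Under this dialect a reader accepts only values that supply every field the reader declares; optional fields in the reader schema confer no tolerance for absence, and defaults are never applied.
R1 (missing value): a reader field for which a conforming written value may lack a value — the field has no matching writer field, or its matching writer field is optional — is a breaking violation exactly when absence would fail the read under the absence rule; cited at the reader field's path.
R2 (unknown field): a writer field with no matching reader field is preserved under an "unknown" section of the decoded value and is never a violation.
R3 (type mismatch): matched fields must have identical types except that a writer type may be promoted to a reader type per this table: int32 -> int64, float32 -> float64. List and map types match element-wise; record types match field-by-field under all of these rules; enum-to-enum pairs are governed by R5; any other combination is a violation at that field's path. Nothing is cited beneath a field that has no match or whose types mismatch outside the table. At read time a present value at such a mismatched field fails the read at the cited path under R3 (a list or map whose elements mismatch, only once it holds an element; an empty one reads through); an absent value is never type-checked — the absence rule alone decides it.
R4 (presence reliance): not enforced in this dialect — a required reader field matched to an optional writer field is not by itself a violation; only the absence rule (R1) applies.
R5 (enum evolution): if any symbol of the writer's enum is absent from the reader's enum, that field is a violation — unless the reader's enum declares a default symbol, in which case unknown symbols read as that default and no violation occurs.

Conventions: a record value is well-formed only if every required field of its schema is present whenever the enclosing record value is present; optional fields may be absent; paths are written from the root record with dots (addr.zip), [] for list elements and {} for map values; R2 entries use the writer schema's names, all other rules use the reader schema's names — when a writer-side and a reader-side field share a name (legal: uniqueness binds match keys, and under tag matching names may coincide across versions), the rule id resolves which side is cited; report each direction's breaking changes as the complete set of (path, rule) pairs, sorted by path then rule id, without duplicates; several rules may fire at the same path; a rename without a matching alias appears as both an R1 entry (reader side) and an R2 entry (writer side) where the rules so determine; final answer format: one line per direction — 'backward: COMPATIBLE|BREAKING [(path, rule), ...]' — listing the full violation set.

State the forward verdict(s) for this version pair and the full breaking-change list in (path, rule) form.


forward: BREAKING [(balance, R1), (primary, R1), (role, R1)]

the writer's type comes first in each Order pair
forward analysis of Order with v1 as reader and v2 as writer:
  role: Channel -> Channel, writer optional; from role
  title: string -> string, writer required; from title
  primary: bool -> bool, writer optional; from primary
  age: int64 -> int64, writer required; from age
  rating: float32 -> float64, writer required; from rating
  balance: no writer-side match
  leftover writer field: country
  leftover writer field: seq
  breaking: (balance, R1)
  breaking: (primary, R1)
  breaking: (role, R1)
  => forward: BREAKING (3)
the other Order changes do not affect what is asked:
  added field seq to record Order: required int32, tag 32 (in v2 it sits immediately before primary) -> affects backward compatibility only, which is not asked
  field rating in record Order: type float64 changed to float32 -> affects backward compatibility only, which is not asked
  added field country to record Order: optional string, tag 23 (in v2 it sits immediately before primary) -> affects backward compatibility only, which is not asked


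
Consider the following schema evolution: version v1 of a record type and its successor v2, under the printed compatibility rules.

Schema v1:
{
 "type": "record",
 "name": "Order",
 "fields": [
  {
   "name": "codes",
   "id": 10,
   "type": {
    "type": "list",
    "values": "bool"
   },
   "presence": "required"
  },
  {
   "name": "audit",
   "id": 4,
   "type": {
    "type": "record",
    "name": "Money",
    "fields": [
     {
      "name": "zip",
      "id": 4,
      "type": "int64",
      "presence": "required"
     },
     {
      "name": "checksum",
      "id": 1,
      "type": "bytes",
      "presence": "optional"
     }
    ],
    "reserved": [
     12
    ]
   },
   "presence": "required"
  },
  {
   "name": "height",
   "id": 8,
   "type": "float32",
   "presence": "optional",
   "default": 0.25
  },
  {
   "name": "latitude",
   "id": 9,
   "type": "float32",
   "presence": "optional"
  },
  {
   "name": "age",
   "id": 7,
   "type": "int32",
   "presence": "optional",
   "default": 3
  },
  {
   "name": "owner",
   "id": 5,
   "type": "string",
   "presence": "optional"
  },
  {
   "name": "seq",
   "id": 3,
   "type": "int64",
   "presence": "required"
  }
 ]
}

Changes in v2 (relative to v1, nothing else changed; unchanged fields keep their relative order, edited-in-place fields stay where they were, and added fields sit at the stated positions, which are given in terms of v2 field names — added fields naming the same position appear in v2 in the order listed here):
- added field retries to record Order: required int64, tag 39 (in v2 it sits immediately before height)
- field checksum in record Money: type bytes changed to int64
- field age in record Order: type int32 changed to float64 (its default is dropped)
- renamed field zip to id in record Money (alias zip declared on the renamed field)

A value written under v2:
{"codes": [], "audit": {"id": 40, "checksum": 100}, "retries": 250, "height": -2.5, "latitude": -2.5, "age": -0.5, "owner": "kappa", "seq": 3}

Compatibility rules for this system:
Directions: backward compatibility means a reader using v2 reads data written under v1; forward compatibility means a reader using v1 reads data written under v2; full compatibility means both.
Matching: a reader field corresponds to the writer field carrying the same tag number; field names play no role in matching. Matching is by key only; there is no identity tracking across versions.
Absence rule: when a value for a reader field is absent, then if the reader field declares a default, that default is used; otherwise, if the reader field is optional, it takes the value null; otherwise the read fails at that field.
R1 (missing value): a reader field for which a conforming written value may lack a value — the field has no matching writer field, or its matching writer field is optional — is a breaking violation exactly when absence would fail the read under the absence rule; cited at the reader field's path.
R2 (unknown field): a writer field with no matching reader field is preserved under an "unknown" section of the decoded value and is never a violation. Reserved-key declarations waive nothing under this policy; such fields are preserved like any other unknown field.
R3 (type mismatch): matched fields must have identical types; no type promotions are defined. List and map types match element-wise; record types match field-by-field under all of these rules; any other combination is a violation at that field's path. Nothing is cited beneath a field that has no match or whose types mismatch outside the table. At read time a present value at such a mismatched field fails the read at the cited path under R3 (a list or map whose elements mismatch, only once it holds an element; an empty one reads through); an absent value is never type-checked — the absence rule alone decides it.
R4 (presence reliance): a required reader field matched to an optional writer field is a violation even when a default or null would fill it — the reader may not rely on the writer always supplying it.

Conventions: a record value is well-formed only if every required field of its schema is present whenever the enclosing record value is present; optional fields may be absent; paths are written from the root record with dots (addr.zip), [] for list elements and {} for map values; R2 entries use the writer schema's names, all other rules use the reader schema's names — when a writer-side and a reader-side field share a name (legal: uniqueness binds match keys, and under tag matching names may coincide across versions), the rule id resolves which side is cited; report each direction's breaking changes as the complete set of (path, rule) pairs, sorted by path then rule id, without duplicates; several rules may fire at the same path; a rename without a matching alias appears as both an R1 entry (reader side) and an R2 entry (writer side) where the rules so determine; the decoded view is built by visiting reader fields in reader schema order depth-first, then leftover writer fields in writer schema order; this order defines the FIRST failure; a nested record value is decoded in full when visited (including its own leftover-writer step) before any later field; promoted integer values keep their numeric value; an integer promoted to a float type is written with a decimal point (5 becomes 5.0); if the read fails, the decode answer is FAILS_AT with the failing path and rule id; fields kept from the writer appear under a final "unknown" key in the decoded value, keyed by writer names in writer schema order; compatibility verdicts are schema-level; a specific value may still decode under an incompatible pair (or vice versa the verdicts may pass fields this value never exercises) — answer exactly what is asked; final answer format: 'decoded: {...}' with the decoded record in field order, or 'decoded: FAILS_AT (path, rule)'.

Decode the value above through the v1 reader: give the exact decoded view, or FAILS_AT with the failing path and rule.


arrows below run writer -> reader for Order
decode walk for Order under reader schema v1:
  codes := []
  audit.zip := 40 (from writer id)
  read fails at audit.checksum under R3
  => FAILS_AT (audit.checksum, R3)
diffs on Order not affecting the asked answer:
  added field retries to record Order: required int64, tag 39 (in v2 it sits immediately before height) -> shifts the Order verdicts, not this decode
  field age in record Order: type int32 changed to float64 (its default is dropped) -> shifts the Order verdicts, not this decode
  renamed field zip to id in record Money (alias zip declared on the renamed field) -> fires no rule on Order under this dialect and leaves the result unchanged

decoded: FAILS_AT (audit.checksum, R3)


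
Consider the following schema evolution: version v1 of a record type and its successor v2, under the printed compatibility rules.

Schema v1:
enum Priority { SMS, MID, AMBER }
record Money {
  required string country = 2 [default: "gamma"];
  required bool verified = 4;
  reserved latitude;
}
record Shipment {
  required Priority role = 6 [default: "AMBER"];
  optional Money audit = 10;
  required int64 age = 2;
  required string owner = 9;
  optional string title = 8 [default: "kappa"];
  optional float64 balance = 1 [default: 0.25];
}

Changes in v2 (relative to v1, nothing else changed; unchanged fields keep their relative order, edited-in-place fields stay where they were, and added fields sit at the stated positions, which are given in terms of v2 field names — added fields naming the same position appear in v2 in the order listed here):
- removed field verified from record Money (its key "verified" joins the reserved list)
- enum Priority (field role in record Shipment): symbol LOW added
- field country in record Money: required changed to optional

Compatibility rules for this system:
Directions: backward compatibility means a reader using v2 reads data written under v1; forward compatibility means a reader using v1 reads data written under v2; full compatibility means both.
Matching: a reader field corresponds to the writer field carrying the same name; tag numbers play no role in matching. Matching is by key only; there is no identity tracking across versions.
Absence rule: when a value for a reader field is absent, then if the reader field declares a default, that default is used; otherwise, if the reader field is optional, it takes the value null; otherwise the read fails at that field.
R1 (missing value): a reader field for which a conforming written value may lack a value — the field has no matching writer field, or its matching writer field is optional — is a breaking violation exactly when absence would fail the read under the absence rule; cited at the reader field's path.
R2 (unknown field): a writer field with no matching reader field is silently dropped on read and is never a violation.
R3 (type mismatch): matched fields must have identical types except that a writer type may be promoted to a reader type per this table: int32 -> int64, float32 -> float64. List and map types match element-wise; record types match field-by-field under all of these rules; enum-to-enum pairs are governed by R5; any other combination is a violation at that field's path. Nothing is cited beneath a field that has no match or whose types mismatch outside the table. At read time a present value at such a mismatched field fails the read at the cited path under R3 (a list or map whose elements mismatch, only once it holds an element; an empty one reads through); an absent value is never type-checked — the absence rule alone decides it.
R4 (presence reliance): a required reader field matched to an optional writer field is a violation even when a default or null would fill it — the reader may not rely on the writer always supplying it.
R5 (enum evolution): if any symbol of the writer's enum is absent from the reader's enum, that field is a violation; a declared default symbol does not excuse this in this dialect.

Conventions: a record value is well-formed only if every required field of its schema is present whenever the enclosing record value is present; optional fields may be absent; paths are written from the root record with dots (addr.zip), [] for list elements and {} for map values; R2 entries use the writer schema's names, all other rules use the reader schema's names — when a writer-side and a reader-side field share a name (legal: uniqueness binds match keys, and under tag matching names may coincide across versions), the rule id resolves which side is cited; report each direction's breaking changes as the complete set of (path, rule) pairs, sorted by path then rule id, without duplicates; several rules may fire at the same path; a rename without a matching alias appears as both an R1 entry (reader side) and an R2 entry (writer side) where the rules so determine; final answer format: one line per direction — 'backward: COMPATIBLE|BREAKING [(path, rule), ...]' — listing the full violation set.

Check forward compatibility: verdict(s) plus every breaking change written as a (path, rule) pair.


forward: BREAKING [(audit.country, R4), (audit.verified, R1), (role, R5)]

each type pair in Shipment: writer, then reader
forward for Shipment (reader v1, writer v2):
  role: Priority -> Priority, writer required; from role
  audit: Money -> Money, writer optional; from audit
  age: int64 -> int64, writer required; from age
  owner: string -> string, writer required; from owner
  title: string -> string, writer optional; from title
  balance: float64 -> float64, writer optional; from balance
  audit.country: string -> string, writer optional; from audit.country
  audit.verified: no writer match
  violation R4 at audit.country
  violation R1 at audit.verified
  violation R5 at role
  => forward: BREAKING (3)


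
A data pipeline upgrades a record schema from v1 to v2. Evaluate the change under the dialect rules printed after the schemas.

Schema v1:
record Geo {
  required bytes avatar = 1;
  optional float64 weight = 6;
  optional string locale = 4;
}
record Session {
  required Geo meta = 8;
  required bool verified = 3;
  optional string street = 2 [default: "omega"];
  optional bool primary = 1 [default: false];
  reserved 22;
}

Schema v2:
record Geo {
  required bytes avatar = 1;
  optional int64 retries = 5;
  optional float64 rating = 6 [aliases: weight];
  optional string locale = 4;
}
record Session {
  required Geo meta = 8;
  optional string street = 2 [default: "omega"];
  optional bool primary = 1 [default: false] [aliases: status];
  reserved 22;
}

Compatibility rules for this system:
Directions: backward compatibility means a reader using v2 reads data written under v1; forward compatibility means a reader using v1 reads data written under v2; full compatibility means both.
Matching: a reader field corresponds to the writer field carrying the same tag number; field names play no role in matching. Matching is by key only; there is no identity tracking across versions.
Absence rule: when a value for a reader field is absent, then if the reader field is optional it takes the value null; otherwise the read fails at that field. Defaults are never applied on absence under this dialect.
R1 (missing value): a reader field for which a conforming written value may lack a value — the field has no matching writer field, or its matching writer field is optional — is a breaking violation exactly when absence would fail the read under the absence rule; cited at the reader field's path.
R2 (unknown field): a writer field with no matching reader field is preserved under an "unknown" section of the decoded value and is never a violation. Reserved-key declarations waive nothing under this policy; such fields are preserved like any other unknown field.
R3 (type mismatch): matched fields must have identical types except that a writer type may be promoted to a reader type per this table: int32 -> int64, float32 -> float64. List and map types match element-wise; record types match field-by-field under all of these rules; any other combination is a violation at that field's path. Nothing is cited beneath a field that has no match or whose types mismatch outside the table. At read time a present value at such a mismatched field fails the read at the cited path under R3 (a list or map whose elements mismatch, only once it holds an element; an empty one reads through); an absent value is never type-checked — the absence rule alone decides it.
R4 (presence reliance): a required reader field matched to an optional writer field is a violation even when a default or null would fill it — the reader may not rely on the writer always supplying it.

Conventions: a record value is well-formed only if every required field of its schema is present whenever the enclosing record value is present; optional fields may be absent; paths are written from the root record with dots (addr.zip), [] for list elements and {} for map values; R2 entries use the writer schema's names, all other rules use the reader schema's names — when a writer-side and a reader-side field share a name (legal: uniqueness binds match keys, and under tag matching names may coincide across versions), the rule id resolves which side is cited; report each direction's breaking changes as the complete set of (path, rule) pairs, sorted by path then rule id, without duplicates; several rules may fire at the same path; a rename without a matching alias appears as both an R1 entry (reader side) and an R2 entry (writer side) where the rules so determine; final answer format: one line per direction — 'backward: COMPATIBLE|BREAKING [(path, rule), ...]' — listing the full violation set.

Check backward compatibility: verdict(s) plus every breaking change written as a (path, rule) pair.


the writer's type comes first in each Session pair
backward on Session — v2 reading data written by v1:
  meta <- meta (Geo -> Geo, writer required)
  street <- street (string -> string, writer optional)
  primary <- primary (bool -> bool, writer optional)
  verified (writer side), unknown to reader
  meta.avatar <- meta.avatar (bytes -> bytes, writer required)
  no writer field matches reader meta.retries
  meta.rating <- meta.weight (float64 -> float64, writer optional)
  meta.locale <- meta.locale (string -> string, writer optional)
  nothing fires on Session: backward is COMPATIBLE
ruling out the remaining Session differences:
  removed field verified from record Session -> affects forward compatibility only, which is not asked
  added field retries to record Geo: optional int64, tag 5 (in v2 it sits immediately before rating) -> fires no rule on Session, leaving the asked answer as it is
  renamed field weight to rating in record Geo (alias weight declared on the renamed field) -> fires no rule on Session, leaving the asked answer as it is

backward: COMPATIBLE []
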